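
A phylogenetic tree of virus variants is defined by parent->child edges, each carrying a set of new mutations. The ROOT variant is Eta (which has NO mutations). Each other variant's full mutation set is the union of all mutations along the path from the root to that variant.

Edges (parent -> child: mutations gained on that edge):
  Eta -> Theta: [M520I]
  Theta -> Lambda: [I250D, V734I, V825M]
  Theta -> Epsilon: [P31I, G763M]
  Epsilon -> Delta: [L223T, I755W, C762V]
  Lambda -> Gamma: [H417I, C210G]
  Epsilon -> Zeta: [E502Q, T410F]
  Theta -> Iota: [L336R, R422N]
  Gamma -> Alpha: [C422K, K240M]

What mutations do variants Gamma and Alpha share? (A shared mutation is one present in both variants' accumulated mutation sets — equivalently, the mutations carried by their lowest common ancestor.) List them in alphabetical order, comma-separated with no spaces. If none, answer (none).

Answer: C210G,H417I,I250D,M520I,V734I,V825M

Derivation:
Accumulating mutations along path to Gamma:
  At Eta: gained [] -> total []
  At Theta: gained ['M520I'] -> total ['M520I']
  At Lambda: gained ['I250D', 'V734I', 'V825M'] -> total ['I250D', 'M520I', 'V734I', 'V825M']
  At Gamma: gained ['H417I', 'C210G'] -> total ['C210G', 'H417I', 'I250D', 'M520I', 'V734I', 'V825M']
Mutations(Gamma) = ['C210G', 'H417I', 'I250D', 'M520I', 'V734I', 'V825M']
Accumulating mutations along path to Alpha:
  At Eta: gained [] -> total []
  At Theta: gained ['M520I'] -> total ['M520I']
  At Lambda: gained ['I250D', 'V734I', 'V825M'] -> total ['I250D', 'M520I', 'V734I', 'V825M']
  At Gamma: gained ['H417I', 'C210G'] -> total ['C210G', 'H417I', 'I250D', 'M520I', 'V734I', 'V825M']
  At Alpha: gained ['C422K', 'K240M'] -> total ['C210G', 'C422K', 'H417I', 'I250D', 'K240M', 'M520I', 'V734I', 'V825M']
Mutations(Alpha) = ['C210G', 'C422K', 'H417I', 'I250D', 'K240M', 'M520I', 'V734I', 'V825M']
Intersection: ['C210G', 'H417I', 'I250D', 'M520I', 'V734I', 'V825M'] ∩ ['C210G', 'C422K', 'H417I', 'I250D', 'K240M', 'M520I', 'V734I', 'V825M'] = ['C210G', 'H417I', 'I250D', 'M520I', 'V734I', 'V825M']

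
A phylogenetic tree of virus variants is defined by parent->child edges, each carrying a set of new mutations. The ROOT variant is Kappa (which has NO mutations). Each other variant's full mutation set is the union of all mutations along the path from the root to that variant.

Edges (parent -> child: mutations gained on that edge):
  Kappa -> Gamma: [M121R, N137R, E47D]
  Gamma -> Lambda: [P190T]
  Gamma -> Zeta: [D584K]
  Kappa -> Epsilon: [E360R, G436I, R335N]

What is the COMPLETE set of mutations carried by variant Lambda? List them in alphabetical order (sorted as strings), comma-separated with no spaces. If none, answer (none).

At Kappa: gained [] -> total []
At Gamma: gained ['M121R', 'N137R', 'E47D'] -> total ['E47D', 'M121R', 'N137R']
At Lambda: gained ['P190T'] -> total ['E47D', 'M121R', 'N137R', 'P190T']

Answer: E47D,M121R,N137R,P190T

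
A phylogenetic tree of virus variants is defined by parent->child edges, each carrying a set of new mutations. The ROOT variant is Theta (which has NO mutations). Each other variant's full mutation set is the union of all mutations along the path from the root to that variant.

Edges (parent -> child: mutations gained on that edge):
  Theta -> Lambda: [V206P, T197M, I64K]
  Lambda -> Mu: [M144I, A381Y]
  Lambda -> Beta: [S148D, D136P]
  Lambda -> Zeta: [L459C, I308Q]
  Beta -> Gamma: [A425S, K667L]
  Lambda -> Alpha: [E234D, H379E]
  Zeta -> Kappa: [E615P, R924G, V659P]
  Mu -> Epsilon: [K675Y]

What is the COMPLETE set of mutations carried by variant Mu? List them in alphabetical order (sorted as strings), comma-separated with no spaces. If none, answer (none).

At Theta: gained [] -> total []
At Lambda: gained ['V206P', 'T197M', 'I64K'] -> total ['I64K', 'T197M', 'V206P']
At Mu: gained ['M144I', 'A381Y'] -> total ['A381Y', 'I64K', 'M144I', 'T197M', 'V206P']

Answer: A381Y,I64K,M144I,T197M,V206P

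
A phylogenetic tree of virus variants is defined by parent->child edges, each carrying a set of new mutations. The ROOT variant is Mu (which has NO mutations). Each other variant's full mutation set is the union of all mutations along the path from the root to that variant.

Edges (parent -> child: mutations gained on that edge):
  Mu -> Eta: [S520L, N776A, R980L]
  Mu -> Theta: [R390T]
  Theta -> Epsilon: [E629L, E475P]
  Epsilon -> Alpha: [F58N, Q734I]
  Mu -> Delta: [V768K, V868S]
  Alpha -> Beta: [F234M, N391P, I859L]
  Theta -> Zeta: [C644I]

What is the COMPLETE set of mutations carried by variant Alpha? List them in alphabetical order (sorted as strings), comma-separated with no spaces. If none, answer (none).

Answer: E475P,E629L,F58N,Q734I,R390T

Derivation:
At Mu: gained [] -> total []
At Theta: gained ['R390T'] -> total ['R390T']
At Epsilon: gained ['E629L', 'E475P'] -> total ['E475P', 'E629L', 'R390T']
At Alpha: gained ['F58N', 'Q734I'] -> total ['E475P', 'E629L', 'F58N', 'Q734I', 'R390T']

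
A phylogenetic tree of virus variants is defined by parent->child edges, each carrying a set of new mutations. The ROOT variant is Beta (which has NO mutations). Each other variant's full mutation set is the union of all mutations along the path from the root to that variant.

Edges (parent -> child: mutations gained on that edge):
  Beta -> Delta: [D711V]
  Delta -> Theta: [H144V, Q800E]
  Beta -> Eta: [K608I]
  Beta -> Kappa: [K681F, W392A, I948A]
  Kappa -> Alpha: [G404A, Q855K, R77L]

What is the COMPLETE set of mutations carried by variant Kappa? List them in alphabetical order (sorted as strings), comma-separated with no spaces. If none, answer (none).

Answer: I948A,K681F,W392A

Derivation:
At Beta: gained [] -> total []
At Kappa: gained ['K681F', 'W392A', 'I948A'] -> total ['I948A', 'K681F', 'W392A']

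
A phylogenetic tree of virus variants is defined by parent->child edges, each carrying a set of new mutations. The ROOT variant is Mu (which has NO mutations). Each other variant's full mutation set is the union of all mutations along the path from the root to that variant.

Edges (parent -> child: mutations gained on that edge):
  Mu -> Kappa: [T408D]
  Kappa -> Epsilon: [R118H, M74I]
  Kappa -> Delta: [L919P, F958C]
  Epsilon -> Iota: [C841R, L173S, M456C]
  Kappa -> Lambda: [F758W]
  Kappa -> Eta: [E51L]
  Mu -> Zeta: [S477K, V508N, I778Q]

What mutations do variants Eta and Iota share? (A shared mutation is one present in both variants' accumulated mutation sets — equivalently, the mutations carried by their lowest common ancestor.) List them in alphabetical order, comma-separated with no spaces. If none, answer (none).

Answer: T408D

Derivation:
Accumulating mutations along path to Eta:
  At Mu: gained [] -> total []
  At Kappa: gained ['T408D'] -> total ['T408D']
  At Eta: gained ['E51L'] -> total ['E51L', 'T408D']
Mutations(Eta) = ['E51L', 'T408D']
Accumulating mutations along path to Iota:
  At Mu: gained [] -> total []
  At Kappa: gained ['T408D'] -> total ['T408D']
  At Epsilon: gained ['R118H', 'M74I'] -> total ['M74I', 'R118H', 'T408D']
  At Iota: gained ['C841R', 'L173S', 'M456C'] -> total ['C841R', 'L173S', 'M456C', 'M74I', 'R118H', 'T408D']
Mutations(Iota) = ['C841R', 'L173S', 'M456C', 'M74I', 'R118H', 'T408D']
Intersection: ['E51L', 'T408D'] ∩ ['C841R', 'L173S', 'M456C', 'M74I', 'R118H', 'T408D'] = ['T408D']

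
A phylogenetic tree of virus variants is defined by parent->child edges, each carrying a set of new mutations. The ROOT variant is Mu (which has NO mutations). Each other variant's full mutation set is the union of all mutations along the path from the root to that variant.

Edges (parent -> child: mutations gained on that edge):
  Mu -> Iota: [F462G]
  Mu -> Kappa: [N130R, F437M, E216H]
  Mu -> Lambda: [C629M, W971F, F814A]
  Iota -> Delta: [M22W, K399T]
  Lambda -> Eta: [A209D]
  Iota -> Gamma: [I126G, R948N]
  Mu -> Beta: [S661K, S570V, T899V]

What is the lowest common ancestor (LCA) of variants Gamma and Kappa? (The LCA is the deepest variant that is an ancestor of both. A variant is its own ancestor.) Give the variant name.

Answer: Mu

Derivation:
Path from root to Gamma: Mu -> Iota -> Gamma
  ancestors of Gamma: {Mu, Iota, Gamma}
Path from root to Kappa: Mu -> Kappa
  ancestors of Kappa: {Mu, Kappa}
Common ancestors: {Mu}
Walk up from Kappa: Kappa (not in ancestors of Gamma), Mu (in ancestors of Gamma)
Deepest common ancestor (LCA) = Mu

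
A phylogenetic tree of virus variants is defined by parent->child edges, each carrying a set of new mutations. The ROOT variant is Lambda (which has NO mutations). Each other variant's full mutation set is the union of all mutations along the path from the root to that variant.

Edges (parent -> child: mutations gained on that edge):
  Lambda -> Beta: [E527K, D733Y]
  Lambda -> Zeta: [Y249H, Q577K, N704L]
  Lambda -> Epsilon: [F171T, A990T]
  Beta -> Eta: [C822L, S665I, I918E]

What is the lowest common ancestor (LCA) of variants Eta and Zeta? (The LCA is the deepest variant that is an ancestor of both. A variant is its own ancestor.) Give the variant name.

Path from root to Eta: Lambda -> Beta -> Eta
  ancestors of Eta: {Lambda, Beta, Eta}
Path from root to Zeta: Lambda -> Zeta
  ancestors of Zeta: {Lambda, Zeta}
Common ancestors: {Lambda}
Walk up from Zeta: Zeta (not in ancestors of Eta), Lambda (in ancestors of Eta)
Deepest common ancestor (LCA) = Lambda

Answer: Lambda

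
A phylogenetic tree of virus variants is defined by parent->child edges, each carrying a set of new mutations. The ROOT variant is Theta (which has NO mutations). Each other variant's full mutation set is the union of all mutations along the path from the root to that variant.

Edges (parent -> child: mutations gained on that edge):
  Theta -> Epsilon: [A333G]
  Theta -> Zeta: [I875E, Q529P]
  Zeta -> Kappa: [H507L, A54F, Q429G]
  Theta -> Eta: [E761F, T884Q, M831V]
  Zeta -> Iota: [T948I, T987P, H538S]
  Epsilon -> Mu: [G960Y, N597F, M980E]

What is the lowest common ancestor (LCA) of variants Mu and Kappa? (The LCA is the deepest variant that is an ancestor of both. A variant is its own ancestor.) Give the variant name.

Path from root to Mu: Theta -> Epsilon -> Mu
  ancestors of Mu: {Theta, Epsilon, Mu}
Path from root to Kappa: Theta -> Zeta -> Kappa
  ancestors of Kappa: {Theta, Zeta, Kappa}
Common ancestors: {Theta}
Walk up from Kappa: Kappa (not in ancestors of Mu), Zeta (not in ancestors of Mu), Theta (in ancestors of Mu)
Deepest common ancestor (LCA) = Theta

Answer: Theta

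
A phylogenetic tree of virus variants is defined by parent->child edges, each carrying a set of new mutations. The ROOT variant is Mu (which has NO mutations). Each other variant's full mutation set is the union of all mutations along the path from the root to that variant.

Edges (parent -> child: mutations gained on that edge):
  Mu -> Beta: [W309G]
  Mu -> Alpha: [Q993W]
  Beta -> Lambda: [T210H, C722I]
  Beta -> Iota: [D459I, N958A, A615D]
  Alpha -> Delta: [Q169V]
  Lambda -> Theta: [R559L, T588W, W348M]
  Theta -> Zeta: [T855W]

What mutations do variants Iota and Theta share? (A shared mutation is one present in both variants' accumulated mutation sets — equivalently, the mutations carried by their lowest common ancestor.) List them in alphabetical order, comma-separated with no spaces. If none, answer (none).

Accumulating mutations along path to Iota:
  At Mu: gained [] -> total []
  At Beta: gained ['W309G'] -> total ['W309G']
  At Iota: gained ['D459I', 'N958A', 'A615D'] -> total ['A615D', 'D459I', 'N958A', 'W309G']
Mutations(Iota) = ['A615D', 'D459I', 'N958A', 'W309G']
Accumulating mutations along path to Theta:
  At Mu: gained [] -> total []
  At Beta: gained ['W309G'] -> total ['W309G']
  At Lambda: gained ['T210H', 'C722I'] -> total ['C722I', 'T210H', 'W309G']
  At Theta: gained ['R559L', 'T588W', 'W348M'] -> total ['C722I', 'R559L', 'T210H', 'T588W', 'W309G', 'W348M']
Mutations(Theta) = ['C722I', 'R559L', 'T210H', 'T588W', 'W309G', 'W348M']
Intersection: ['A615D', 'D459I', 'N958A', 'W309G'] ∩ ['C722I', 'R559L', 'T210H', 'T588W', 'W309G', 'W348M'] = ['W309G']

Answer: W309G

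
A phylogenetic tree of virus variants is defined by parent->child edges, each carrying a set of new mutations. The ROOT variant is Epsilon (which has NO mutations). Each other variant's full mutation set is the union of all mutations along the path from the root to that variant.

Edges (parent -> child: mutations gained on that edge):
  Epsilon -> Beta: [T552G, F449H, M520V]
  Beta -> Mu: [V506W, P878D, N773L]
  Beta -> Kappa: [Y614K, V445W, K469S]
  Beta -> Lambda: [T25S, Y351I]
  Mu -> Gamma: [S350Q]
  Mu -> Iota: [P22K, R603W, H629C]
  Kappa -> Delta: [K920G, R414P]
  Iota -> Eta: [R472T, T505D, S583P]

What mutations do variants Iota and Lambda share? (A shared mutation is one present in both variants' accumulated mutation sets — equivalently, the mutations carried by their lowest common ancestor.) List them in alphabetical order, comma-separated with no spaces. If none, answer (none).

Answer: F449H,M520V,T552G

Derivation:
Accumulating mutations along path to Iota:
  At Epsilon: gained [] -> total []
  At Beta: gained ['T552G', 'F449H', 'M520V'] -> total ['F449H', 'M520V', 'T552G']
  At Mu: gained ['V506W', 'P878D', 'N773L'] -> total ['F449H', 'M520V', 'N773L', 'P878D', 'T552G', 'V506W']
  At Iota: gained ['P22K', 'R603W', 'H629C'] -> total ['F449H', 'H629C', 'M520V', 'N773L', 'P22K', 'P878D', 'R603W', 'T552G', 'V506W']
Mutations(Iota) = ['F449H', 'H629C', 'M520V', 'N773L', 'P22K', 'P878D', 'R603W', 'T552G', 'V506W']
Accumulating mutations along path to Lambda:
  At Epsilon: gained [] -> total []
  At Beta: gained ['T552G', 'F449H', 'M520V'] -> total ['F449H', 'M520V', 'T552G']
  At Lambda: gained ['T25S', 'Y351I'] -> total ['F449H', 'M520V', 'T25S', 'T552G', 'Y351I']
Mutations(Lambda) = ['F449H', 'M520V', 'T25S', 'T552G', 'Y351I']
Intersection: ['F449H', 'H629C', 'M520V', 'N773L', 'P22K', 'P878D', 'R603W', 'T552G', 'V506W'] ∩ ['F449H', 'M520V', 'T25S', 'T552G', 'Y351I'] = ['F449H', 'M520V', 'T552G']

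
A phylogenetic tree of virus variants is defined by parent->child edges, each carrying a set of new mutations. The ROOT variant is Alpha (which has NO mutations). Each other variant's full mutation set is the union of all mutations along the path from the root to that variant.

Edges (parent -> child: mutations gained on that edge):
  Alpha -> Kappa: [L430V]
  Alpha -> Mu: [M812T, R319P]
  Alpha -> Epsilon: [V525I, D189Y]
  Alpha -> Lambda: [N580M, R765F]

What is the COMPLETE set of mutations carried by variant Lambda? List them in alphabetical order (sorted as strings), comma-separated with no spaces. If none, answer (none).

Answer: N580M,R765F

Derivation:
At Alpha: gained [] -> total []
At Lambda: gained ['N580M', 'R765F'] -> total ['N580M', 'R765F']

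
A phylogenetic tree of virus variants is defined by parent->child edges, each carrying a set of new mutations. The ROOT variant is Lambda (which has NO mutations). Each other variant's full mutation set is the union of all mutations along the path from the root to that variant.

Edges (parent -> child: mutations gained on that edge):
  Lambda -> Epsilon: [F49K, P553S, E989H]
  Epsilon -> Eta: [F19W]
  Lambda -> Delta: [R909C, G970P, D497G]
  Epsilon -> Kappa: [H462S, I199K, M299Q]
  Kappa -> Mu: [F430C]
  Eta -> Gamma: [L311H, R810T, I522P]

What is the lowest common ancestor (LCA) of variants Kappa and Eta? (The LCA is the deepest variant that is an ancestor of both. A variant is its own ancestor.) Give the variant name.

Path from root to Kappa: Lambda -> Epsilon -> Kappa
  ancestors of Kappa: {Lambda, Epsilon, Kappa}
Path from root to Eta: Lambda -> Epsilon -> Eta
  ancestors of Eta: {Lambda, Epsilon, Eta}
Common ancestors: {Lambda, Epsilon}
Walk up from Eta: Eta (not in ancestors of Kappa), Epsilon (in ancestors of Kappa), Lambda (in ancestors of Kappa)
Deepest common ancestor (LCA) = Epsilon

Answer: Epsilon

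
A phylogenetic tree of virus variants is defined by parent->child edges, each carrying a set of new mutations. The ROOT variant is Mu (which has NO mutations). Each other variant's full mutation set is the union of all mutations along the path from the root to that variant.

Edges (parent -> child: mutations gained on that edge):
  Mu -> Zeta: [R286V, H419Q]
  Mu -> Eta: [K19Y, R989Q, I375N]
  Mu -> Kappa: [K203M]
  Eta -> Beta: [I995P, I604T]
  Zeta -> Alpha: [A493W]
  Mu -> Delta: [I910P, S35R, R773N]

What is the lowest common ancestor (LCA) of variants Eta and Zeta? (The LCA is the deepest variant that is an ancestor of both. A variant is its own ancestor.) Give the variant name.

Answer: Mu

Derivation:
Path from root to Eta: Mu -> Eta
  ancestors of Eta: {Mu, Eta}
Path from root to Zeta: Mu -> Zeta
  ancestors of Zeta: {Mu, Zeta}
Common ancestors: {Mu}
Walk up from Zeta: Zeta (not in ancestors of Eta), Mu (in ancestors of Eta)
Deepest common ancestor (LCA) = Mu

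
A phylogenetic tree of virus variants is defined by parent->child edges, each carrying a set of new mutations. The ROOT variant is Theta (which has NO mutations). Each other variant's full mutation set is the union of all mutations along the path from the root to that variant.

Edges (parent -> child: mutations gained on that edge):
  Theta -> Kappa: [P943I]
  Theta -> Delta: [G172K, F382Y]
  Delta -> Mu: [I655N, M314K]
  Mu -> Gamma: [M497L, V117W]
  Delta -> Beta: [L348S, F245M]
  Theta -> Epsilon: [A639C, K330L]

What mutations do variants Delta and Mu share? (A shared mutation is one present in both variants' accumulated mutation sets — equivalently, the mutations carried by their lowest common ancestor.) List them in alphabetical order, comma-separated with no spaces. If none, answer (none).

Answer: F382Y,G172K

Derivation:
Accumulating mutations along path to Delta:
  At Theta: gained [] -> total []
  At Delta: gained ['G172K', 'F382Y'] -> total ['F382Y', 'G172K']
Mutations(Delta) = ['F382Y', 'G172K']
Accumulating mutations along path to Mu:
  At Theta: gained [] -> total []
  At Delta: gained ['G172K', 'F382Y'] -> total ['F382Y', 'G172K']
  At Mu: gained ['I655N', 'M314K'] -> total ['F382Y', 'G172K', 'I655N', 'M314K']
Mutations(Mu) = ['F382Y', 'G172K', 'I655N', 'M314K']
Intersection: ['F382Y', 'G172K'] ∩ ['F382Y', 'G172K', 'I655N', 'M314K'] = ['F382Y', 'G172K']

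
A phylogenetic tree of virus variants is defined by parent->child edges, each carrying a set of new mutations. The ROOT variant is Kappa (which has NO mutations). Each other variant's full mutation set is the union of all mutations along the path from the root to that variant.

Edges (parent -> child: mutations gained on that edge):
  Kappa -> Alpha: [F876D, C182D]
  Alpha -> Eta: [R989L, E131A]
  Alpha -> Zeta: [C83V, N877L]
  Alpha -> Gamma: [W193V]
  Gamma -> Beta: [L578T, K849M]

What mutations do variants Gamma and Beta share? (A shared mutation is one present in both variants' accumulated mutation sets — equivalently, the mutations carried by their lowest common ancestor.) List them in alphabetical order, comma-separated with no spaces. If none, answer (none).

Accumulating mutations along path to Gamma:
  At Kappa: gained [] -> total []
  At Alpha: gained ['F876D', 'C182D'] -> total ['C182D', 'F876D']
  At Gamma: gained ['W193V'] -> total ['C182D', 'F876D', 'W193V']
Mutations(Gamma) = ['C182D', 'F876D', 'W193V']
Accumulating mutations along path to Beta:
  At Kappa: gained [] -> total []
  At Alpha: gained ['F876D', 'C182D'] -> total ['C182D', 'F876D']
  At Gamma: gained ['W193V'] -> total ['C182D', 'F876D', 'W193V']
  At Beta: gained ['L578T', 'K849M'] -> total ['C182D', 'F876D', 'K849M', 'L578T', 'W193V']
Mutations(Beta) = ['C182D', 'F876D', 'K849M', 'L578T', 'W193V']
Intersection: ['C182D', 'F876D', 'W193V'] ∩ ['C182D', 'F876D', 'K849M', 'L578T', 'W193V'] = ['C182D', 'F876D', 'W193V']

Answer: C182D,F876D,W193V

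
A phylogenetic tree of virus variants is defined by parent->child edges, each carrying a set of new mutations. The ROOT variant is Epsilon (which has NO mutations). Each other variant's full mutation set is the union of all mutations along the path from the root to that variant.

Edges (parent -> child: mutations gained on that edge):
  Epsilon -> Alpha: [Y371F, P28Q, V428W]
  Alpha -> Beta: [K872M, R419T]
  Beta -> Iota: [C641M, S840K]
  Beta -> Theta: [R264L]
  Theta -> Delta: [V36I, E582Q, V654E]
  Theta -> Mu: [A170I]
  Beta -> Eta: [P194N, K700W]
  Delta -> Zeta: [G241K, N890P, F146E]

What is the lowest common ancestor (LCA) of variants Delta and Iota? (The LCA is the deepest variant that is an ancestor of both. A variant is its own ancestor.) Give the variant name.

Path from root to Delta: Epsilon -> Alpha -> Beta -> Theta -> Delta
  ancestors of Delta: {Epsilon, Alpha, Beta, Theta, Delta}
Path from root to Iota: Epsilon -> Alpha -> Beta -> Iota
  ancestors of Iota: {Epsilon, Alpha, Beta, Iota}
Common ancestors: {Epsilon, Alpha, Beta}
Walk up from Iota: Iota (not in ancestors of Delta), Beta (in ancestors of Delta), Alpha (in ancestors of Delta), Epsilon (in ancestors of Delta)
Deepest common ancestor (LCA) = Beta

Answer: Beta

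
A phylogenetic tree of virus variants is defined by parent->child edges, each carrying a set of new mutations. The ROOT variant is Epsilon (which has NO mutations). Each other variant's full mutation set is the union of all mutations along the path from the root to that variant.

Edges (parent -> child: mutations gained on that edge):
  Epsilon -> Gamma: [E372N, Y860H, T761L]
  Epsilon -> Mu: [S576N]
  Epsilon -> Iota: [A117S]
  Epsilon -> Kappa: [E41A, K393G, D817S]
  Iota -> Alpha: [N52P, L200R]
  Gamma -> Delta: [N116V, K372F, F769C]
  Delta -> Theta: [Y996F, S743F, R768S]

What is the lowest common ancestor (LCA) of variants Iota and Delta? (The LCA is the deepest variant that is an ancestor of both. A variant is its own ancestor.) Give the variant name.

Answer: Epsilon

Derivation:
Path from root to Iota: Epsilon -> Iota
  ancestors of Iota: {Epsilon, Iota}
Path from root to Delta: Epsilon -> Gamma -> Delta
  ancestors of Delta: {Epsilon, Gamma, Delta}
Common ancestors: {Epsilon}
Walk up from Delta: Delta (not in ancestors of Iota), Gamma (not in ancestors of Iota), Epsilon (in ancestors of Iota)
Deepest common ancestor (LCA) = Epsilon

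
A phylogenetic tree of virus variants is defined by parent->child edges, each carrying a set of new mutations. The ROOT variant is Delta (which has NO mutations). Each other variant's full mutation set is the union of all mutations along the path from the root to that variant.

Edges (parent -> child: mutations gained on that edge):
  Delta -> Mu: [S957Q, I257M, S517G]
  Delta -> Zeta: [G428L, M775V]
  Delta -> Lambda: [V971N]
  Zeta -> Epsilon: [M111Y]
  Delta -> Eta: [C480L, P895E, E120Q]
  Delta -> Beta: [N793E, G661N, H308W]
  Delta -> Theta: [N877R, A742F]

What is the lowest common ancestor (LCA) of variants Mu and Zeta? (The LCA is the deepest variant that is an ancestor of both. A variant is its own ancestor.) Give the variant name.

Path from root to Mu: Delta -> Mu
  ancestors of Mu: {Delta, Mu}
Path from root to Zeta: Delta -> Zeta
  ancestors of Zeta: {Delta, Zeta}
Common ancestors: {Delta}
Walk up from Zeta: Zeta (not in ancestors of Mu), Delta (in ancestors of Mu)
Deepest common ancestor (LCA) = Delta

Answer: Delta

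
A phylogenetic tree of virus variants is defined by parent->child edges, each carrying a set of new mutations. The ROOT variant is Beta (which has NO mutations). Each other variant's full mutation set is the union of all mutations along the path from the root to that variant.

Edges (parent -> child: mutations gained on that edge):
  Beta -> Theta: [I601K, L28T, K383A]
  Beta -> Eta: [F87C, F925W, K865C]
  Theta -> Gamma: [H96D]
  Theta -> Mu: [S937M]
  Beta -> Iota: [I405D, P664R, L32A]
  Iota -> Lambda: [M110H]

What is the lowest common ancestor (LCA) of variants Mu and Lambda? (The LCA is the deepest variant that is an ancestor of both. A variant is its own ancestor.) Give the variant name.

Path from root to Mu: Beta -> Theta -> Mu
  ancestors of Mu: {Beta, Theta, Mu}
Path from root to Lambda: Beta -> Iota -> Lambda
  ancestors of Lambda: {Beta, Iota, Lambda}
Common ancestors: {Beta}
Walk up from Lambda: Lambda (not in ancestors of Mu), Iota (not in ancestors of Mu), Beta (in ancestors of Mu)
Deepest common ancestor (LCA) = Beta

Answer: Beta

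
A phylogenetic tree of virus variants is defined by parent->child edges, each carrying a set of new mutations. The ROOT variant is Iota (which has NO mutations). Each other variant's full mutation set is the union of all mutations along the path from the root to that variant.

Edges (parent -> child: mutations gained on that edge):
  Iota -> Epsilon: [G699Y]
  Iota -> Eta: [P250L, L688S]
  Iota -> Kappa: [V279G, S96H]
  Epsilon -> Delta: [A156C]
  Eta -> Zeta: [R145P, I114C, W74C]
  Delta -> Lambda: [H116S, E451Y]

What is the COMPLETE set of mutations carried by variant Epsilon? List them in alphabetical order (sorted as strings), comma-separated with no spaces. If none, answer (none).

At Iota: gained [] -> total []
At Epsilon: gained ['G699Y'] -> total ['G699Y']

Answer: G699Y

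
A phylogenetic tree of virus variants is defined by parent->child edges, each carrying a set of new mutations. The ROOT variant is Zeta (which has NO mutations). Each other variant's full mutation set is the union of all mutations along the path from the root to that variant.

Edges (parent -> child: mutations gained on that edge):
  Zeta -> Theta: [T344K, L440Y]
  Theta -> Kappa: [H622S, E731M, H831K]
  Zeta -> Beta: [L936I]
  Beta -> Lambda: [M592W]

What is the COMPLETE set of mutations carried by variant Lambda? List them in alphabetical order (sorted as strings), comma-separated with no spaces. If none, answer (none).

At Zeta: gained [] -> total []
At Beta: gained ['L936I'] -> total ['L936I']
At Lambda: gained ['M592W'] -> total ['L936I', 'M592W']

Answer: L936I,M592W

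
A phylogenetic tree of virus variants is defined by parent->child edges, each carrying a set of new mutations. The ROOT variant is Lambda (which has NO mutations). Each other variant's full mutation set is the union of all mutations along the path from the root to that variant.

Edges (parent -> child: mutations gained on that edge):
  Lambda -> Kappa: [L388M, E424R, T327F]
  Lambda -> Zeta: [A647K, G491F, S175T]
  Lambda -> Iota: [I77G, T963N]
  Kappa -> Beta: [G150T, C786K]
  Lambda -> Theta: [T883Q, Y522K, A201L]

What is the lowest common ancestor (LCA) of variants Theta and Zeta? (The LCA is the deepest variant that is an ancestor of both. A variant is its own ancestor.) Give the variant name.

Path from root to Theta: Lambda -> Theta
  ancestors of Theta: {Lambda, Theta}
Path from root to Zeta: Lambda -> Zeta
  ancestors of Zeta: {Lambda, Zeta}
Common ancestors: {Lambda}
Walk up from Zeta: Zeta (not in ancestors of Theta), Lambda (in ancestors of Theta)
Deepest common ancestor (LCA) = Lambda

Answer: Lambda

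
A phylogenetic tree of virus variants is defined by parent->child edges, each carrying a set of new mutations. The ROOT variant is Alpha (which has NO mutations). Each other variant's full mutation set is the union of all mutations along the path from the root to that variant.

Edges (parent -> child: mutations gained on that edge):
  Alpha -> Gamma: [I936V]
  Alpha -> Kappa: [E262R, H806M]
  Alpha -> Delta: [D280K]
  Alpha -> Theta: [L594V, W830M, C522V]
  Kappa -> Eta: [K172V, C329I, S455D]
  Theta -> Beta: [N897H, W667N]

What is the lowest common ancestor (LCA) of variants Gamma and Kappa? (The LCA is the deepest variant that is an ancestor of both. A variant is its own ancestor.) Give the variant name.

Answer: Alpha

Derivation:
Path from root to Gamma: Alpha -> Gamma
  ancestors of Gamma: {Alpha, Gamma}
Path from root to Kappa: Alpha -> Kappa
  ancestors of Kappa: {Alpha, Kappa}
Common ancestors: {Alpha}
Walk up from Kappa: Kappa (not in ancestors of Gamma), Alpha (in ancestors of Gamma)
Deepest common ancestor (LCA) = Alpha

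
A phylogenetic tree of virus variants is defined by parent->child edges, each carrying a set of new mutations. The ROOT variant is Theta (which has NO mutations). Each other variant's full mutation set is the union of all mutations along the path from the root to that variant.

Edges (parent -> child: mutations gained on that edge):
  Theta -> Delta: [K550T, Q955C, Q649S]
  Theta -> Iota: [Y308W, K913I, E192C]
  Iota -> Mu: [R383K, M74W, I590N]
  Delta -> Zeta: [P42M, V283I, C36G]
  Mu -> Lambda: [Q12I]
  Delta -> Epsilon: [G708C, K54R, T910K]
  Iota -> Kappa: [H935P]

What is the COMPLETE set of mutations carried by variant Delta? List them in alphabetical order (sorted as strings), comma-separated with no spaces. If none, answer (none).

Answer: K550T,Q649S,Q955C

Derivation:
At Theta: gained [] -> total []
At Delta: gained ['K550T', 'Q955C', 'Q649S'] -> total ['K550T', 'Q649S', 'Q955C']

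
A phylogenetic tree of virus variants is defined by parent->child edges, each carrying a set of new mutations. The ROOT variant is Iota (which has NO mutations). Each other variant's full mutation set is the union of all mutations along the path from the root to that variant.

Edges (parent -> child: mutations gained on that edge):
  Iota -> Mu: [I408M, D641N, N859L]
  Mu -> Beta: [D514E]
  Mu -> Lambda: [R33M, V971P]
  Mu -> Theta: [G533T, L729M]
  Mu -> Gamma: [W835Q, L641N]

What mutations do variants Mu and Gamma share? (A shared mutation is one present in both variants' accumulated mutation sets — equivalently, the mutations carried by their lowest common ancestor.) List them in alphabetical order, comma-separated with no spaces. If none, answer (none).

Answer: D641N,I408M,N859L

Derivation:
Accumulating mutations along path to Mu:
  At Iota: gained [] -> total []
  At Mu: gained ['I408M', 'D641N', 'N859L'] -> total ['D641N', 'I408M', 'N859L']
Mutations(Mu) = ['D641N', 'I408M', 'N859L']
Accumulating mutations along path to Gamma:
  At Iota: gained [] -> total []
  At Mu: gained ['I408M', 'D641N', 'N859L'] -> total ['D641N', 'I408M', 'N859L']
  At Gamma: gained ['W835Q', 'L641N'] -> total ['D641N', 'I408M', 'L641N', 'N859L', 'W835Q']
Mutations(Gamma) = ['D641N', 'I408M', 'L641N', 'N859L', 'W835Q']
Intersection: ['D641N', 'I408M', 'N859L'] ∩ ['D641N', 'I408M', 'L641N', 'N859L', 'W835Q'] = ['D641N', 'I408M', 'N859L']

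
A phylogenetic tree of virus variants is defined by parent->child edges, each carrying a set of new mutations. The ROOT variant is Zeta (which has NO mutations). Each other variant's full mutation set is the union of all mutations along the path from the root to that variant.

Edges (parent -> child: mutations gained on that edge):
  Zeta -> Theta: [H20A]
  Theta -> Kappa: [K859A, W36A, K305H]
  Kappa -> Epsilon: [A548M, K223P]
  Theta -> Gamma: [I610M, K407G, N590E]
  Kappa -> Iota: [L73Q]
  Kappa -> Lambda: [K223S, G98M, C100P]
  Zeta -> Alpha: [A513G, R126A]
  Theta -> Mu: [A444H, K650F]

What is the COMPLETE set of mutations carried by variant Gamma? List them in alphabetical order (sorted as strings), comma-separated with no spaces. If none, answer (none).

At Zeta: gained [] -> total []
At Theta: gained ['H20A'] -> total ['H20A']
At Gamma: gained ['I610M', 'K407G', 'N590E'] -> total ['H20A', 'I610M', 'K407G', 'N590E']

Answer: H20A,I610M,K407G,N590E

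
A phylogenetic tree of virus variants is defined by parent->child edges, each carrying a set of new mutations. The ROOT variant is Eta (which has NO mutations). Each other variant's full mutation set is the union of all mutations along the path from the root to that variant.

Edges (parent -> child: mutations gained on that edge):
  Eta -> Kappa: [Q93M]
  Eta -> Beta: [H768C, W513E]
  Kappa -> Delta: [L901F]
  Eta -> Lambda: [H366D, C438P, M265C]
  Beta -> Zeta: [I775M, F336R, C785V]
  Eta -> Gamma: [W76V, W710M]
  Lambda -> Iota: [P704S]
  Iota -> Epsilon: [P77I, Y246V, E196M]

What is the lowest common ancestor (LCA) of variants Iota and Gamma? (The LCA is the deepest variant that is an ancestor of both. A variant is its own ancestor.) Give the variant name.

Path from root to Iota: Eta -> Lambda -> Iota
  ancestors of Iota: {Eta, Lambda, Iota}
Path from root to Gamma: Eta -> Gamma
  ancestors of Gamma: {Eta, Gamma}
Common ancestors: {Eta}
Walk up from Gamma: Gamma (not in ancestors of Iota), Eta (in ancestors of Iota)
Deepest common ancestor (LCA) = Eta

Answer: Eta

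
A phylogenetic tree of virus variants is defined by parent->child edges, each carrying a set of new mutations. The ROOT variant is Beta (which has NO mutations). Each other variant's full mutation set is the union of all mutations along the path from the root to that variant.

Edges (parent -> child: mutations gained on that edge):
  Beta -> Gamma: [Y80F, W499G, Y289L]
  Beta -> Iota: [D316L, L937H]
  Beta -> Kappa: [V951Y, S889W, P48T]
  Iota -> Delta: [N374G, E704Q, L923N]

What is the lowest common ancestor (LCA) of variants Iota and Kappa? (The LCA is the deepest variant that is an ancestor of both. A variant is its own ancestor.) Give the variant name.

Path from root to Iota: Beta -> Iota
  ancestors of Iota: {Beta, Iota}
Path from root to Kappa: Beta -> Kappa
  ancestors of Kappa: {Beta, Kappa}
Common ancestors: {Beta}
Walk up from Kappa: Kappa (not in ancestors of Iota), Beta (in ancestors of Iota)
Deepest common ancestor (LCA) = Beta

Answer: Beta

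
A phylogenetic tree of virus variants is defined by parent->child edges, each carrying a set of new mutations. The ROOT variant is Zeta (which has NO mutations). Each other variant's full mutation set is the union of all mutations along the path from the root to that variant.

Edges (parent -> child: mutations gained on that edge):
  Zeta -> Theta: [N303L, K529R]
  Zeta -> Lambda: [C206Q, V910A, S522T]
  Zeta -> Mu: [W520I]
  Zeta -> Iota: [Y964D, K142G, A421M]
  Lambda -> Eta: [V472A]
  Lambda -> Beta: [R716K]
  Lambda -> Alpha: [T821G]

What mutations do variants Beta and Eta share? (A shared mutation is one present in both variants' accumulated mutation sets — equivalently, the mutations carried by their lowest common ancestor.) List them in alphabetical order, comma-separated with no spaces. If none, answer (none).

Answer: C206Q,S522T,V910A

Derivation:
Accumulating mutations along path to Beta:
  At Zeta: gained [] -> total []
  At Lambda: gained ['C206Q', 'V910A', 'S522T'] -> total ['C206Q', 'S522T', 'V910A']
  At Beta: gained ['R716K'] -> total ['C206Q', 'R716K', 'S522T', 'V910A']
Mutations(Beta) = ['C206Q', 'R716K', 'S522T', 'V910A']
Accumulating mutations along path to Eta:
  At Zeta: gained [] -> total []
  At Lambda: gained ['C206Q', 'V910A', 'S522T'] -> total ['C206Q', 'S522T', 'V910A']
  At Eta: gained ['V472A'] -> total ['C206Q', 'S522T', 'V472A', 'V910A']
Mutations(Eta) = ['C206Q', 'S522T', 'V472A', 'V910A']
Intersection: ['C206Q', 'R716K', 'S522T', 'V910A'] ∩ ['C206Q', 'S522T', 'V472A', 'V910A'] = ['C206Q', 'S522T', 'V910A']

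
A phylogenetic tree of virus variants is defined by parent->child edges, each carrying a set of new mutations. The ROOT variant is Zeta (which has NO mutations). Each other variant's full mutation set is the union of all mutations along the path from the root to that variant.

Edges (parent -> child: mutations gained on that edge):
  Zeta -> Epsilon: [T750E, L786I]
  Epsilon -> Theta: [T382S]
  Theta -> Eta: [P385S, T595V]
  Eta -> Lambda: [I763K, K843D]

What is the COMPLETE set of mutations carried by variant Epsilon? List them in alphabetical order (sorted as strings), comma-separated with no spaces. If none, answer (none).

Answer: L786I,T750E

Derivation:
At Zeta: gained [] -> total []
At Epsilon: gained ['T750E', 'L786I'] -> total ['L786I', 'T750E']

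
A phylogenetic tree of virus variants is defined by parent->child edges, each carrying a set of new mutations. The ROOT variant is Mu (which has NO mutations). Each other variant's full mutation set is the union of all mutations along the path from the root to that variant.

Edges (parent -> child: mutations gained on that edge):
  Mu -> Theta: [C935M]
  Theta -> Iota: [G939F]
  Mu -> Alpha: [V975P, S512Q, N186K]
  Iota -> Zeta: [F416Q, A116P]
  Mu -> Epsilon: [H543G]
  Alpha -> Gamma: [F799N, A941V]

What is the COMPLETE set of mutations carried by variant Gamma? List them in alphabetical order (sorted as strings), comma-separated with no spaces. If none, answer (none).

Answer: A941V,F799N,N186K,S512Q,V975P

Derivation:
At Mu: gained [] -> total []
At Alpha: gained ['V975P', 'S512Q', 'N186K'] -> total ['N186K', 'S512Q', 'V975P']
At Gamma: gained ['F799N', 'A941V'] -> total ['A941V', 'F799N', 'N186K', 'S512Q', 'V975P']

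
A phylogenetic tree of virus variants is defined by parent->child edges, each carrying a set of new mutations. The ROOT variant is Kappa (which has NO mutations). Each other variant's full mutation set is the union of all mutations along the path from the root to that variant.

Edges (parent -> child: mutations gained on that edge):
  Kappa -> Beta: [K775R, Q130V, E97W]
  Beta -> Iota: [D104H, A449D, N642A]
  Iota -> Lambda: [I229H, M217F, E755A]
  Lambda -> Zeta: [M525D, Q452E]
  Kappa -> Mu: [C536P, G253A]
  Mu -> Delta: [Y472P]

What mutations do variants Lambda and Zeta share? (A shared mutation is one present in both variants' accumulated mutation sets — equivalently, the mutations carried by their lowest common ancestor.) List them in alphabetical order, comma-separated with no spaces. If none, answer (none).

Answer: A449D,D104H,E755A,E97W,I229H,K775R,M217F,N642A,Q130V

Derivation:
Accumulating mutations along path to Lambda:
  At Kappa: gained [] -> total []
  At Beta: gained ['K775R', 'Q130V', 'E97W'] -> total ['E97W', 'K775R', 'Q130V']
  At Iota: gained ['D104H', 'A449D', 'N642A'] -> total ['A449D', 'D104H', 'E97W', 'K775R', 'N642A', 'Q130V']
  At Lambda: gained ['I229H', 'M217F', 'E755A'] -> total ['A449D', 'D104H', 'E755A', 'E97W', 'I229H', 'K775R', 'M217F', 'N642A', 'Q130V']
Mutations(Lambda) = ['A449D', 'D104H', 'E755A', 'E97W', 'I229H', 'K775R', 'M217F', 'N642A', 'Q130V']
Accumulating mutations along path to Zeta:
  At Kappa: gained [] -> total []
  At Beta: gained ['K775R', 'Q130V', 'E97W'] -> total ['E97W', 'K775R', 'Q130V']
  At Iota: gained ['D104H', 'A449D', 'N642A'] -> total ['A449D', 'D104H', 'E97W', 'K775R', 'N642A', 'Q130V']
  At Lambda: gained ['I229H', 'M217F', 'E755A'] -> total ['A449D', 'D104H', 'E755A', 'E97W', 'I229H', 'K775R', 'M217F', 'N642A', 'Q130V']
  At Zeta: gained ['M525D', 'Q452E'] -> total ['A449D', 'D104H', 'E755A', 'E97W', 'I229H', 'K775R', 'M217F', 'M525D', 'N642A', 'Q130V', 'Q452E']
Mutations(Zeta) = ['A449D', 'D104H', 'E755A', 'E97W', 'I229H', 'K775R', 'M217F', 'M525D', 'N642A', 'Q130V', 'Q452E']
Intersection: ['A449D', 'D104H', 'E755A', 'E97W', 'I229H', 'K775R', 'M217F', 'N642A', 'Q130V'] ∩ ['A449D', 'D104H', 'E755A', 'E97W', 'I229H', 'K775R', 'M217F', 'M525D', 'N642A', 'Q130V', 'Q452E'] = ['A449D', 'D104H', 'E755A', 'E97W', 'I229H', 'K775R', 'M217F', 'N642A', 'Q130V']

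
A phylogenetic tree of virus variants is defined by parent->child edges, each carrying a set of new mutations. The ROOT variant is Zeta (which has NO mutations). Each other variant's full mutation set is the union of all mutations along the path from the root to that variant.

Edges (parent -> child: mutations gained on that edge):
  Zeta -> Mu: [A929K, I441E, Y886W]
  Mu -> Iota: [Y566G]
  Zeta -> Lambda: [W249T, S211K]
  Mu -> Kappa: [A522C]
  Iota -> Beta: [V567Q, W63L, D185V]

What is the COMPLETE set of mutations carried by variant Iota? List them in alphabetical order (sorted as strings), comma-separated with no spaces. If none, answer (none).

Answer: A929K,I441E,Y566G,Y886W

Derivation:
At Zeta: gained [] -> total []
At Mu: gained ['A929K', 'I441E', 'Y886W'] -> total ['A929K', 'I441E', 'Y886W']
At Iota: gained ['Y566G'] -> total ['A929K', 'I441E', 'Y566G', 'Y886W']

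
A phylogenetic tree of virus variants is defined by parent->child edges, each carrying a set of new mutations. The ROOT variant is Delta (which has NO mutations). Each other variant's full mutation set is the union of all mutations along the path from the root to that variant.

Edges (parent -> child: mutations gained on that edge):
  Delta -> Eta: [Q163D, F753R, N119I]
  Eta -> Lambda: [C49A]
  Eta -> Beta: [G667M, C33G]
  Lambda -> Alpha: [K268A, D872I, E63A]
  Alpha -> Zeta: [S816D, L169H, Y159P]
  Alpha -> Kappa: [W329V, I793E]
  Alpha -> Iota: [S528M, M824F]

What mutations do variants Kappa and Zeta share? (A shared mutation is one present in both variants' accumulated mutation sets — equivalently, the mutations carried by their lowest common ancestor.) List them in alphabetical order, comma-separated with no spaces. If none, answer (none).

Answer: C49A,D872I,E63A,F753R,K268A,N119I,Q163D

Derivation:
Accumulating mutations along path to Kappa:
  At Delta: gained [] -> total []
  At Eta: gained ['Q163D', 'F753R', 'N119I'] -> total ['F753R', 'N119I', 'Q163D']
  At Lambda: gained ['C49A'] -> total ['C49A', 'F753R', 'N119I', 'Q163D']
  At Alpha: gained ['K268A', 'D872I', 'E63A'] -> total ['C49A', 'D872I', 'E63A', 'F753R', 'K268A', 'N119I', 'Q163D']
  At Kappa: gained ['W329V', 'I793E'] -> total ['C49A', 'D872I', 'E63A', 'F753R', 'I793E', 'K268A', 'N119I', 'Q163D', 'W329V']
Mutations(Kappa) = ['C49A', 'D872I', 'E63A', 'F753R', 'I793E', 'K268A', 'N119I', 'Q163D', 'W329V']
Accumulating mutations along path to Zeta:
  At Delta: gained [] -> total []
  At Eta: gained ['Q163D', 'F753R', 'N119I'] -> total ['F753R', 'N119I', 'Q163D']
  At Lambda: gained ['C49A'] -> total ['C49A', 'F753R', 'N119I', 'Q163D']
  At Alpha: gained ['K268A', 'D872I', 'E63A'] -> total ['C49A', 'D872I', 'E63A', 'F753R', 'K268A', 'N119I', 'Q163D']
  At Zeta: gained ['S816D', 'L169H', 'Y159P'] -> total ['C49A', 'D872I', 'E63A', 'F753R', 'K268A', 'L169H', 'N119I', 'Q163D', 'S816D', 'Y159P']
Mutations(Zeta) = ['C49A', 'D872I', 'E63A', 'F753R', 'K268A', 'L169H', 'N119I', 'Q163D', 'S816D', 'Y159P']
Intersection: ['C49A', 'D872I', 'E63A', 'F753R', 'I793E', 'K268A', 'N119I', 'Q163D', 'W329V'] ∩ ['C49A', 'D872I', 'E63A', 'F753R', 'K268A', 'L169H', 'N119I', 'Q163D', 'S816D', 'Y159P'] = ['C49A', 'D872I', 'E63A', 'F753R', 'K268A', 'N119I', 'Q163D']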